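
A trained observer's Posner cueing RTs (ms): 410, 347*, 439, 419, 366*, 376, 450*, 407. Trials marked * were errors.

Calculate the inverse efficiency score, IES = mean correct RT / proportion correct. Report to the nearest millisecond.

Correct trials (n=5): 410, 439, 419, 376, 407
Mean correct RT = 2051/5 = 410.2000 ms
Proportion correct = 5/8
IES = 410.2000 / (5/8) = 656.320 ms

656 ms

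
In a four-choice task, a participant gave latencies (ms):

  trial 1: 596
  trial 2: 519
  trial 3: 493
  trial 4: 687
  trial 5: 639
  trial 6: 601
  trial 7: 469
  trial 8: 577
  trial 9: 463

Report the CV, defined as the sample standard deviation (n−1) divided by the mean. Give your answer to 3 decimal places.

0.140

n = 9, Σ = 5044, M = 560.4444
Σ(x−M)² = 49494.222; s = √(49494.222/8) = 78.6561
CV = 78.6561 / 560.4444 = 0.14035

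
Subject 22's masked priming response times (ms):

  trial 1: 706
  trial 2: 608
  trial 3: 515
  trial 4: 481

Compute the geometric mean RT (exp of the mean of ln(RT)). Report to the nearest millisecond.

ln(RT): 6.5596, 6.4102, 6.2442, 6.1759
Mean ln(RT) = 25.3898/4 = 6.34746
Geometric mean = exp(6.34746) = 571.04 ms

571 ms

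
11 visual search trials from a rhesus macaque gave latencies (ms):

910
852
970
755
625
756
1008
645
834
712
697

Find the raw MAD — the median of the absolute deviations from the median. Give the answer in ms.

96 ms

Sorted: 625, 645, 697, 712, 755, 756, 834, 852, 910, 970, 1008 → median = 756
|x − 756|: 154, 96, 214, 1, 131, 0, 252, 111, 78, 44, 59
Sorted deviations: 0, 1, 44, 59, 78, 96, 111, 131, 154, 214, 252 → MAD = 96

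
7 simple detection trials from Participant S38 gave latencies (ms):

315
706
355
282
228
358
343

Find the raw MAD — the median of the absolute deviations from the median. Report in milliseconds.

28 ms

Sorted: 228, 282, 315, 343, 355, 358, 706 → median = 343
|x − 343|: 28, 363, 12, 61, 115, 15, 0
Sorted deviations: 0, 12, 15, 28, 61, 115, 363 → MAD = 28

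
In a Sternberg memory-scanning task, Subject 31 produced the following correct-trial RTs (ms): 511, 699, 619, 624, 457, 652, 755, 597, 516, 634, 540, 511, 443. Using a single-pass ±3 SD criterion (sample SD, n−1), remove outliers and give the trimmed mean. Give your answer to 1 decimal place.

581.4 ms

n = 13, ΣRT = 7558, M = 581.385
Σ(x−M)² = 105723.08; s = √(105723.08/12) = 93.863
Cutoffs: 581.385 ± 3·93.863 → [299.8, 863.0]
No RTs fall outside the cutoffs; all 13 retained. Mean = 7558/13 = 581.385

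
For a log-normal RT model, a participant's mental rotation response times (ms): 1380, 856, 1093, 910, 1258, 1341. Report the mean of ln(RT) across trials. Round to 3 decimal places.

ln(RT): 7.2298, 6.7523, 6.9967, 6.8134, 7.1373, 7.2012
Σ ln(RT) = 42.1307
Mean = 42.1307/6 = 7.02178

7.022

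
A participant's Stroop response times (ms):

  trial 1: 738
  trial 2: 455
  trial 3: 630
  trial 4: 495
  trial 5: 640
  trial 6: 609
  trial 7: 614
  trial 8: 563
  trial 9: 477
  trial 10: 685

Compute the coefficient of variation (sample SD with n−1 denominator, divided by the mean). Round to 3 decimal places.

n = 10, Σ = 5906, M = 590.6000
Σ(x−M)² = 76710.400; s = √(76710.400/9) = 92.3221
CV = 92.3221 / 590.6000 = 0.15632

0.156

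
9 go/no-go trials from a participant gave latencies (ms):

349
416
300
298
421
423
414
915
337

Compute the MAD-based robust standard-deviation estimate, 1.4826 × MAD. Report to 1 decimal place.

96.4 ms

Sorted: 298, 300, 337, 349, 414, 416, 421, 423, 915 → median = 414
|x − 414| sorted: 0, 2, 7, 9, 65, 77, 114, 116, 501 → MAD = 65
Robust SD ≈ 1.4826 × 65 = 96.369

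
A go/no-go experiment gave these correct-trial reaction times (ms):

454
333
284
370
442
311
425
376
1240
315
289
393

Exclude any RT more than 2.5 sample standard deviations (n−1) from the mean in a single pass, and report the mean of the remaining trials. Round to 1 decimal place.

362.9 ms

n = 12, ΣRT = 5232, M = 436.000
Σ(x−M)² = 742290.00; s = √(742290.00/11) = 259.771
Cutoffs: 436.000 ± 2.5·259.771 → [-213.4, 1085.4]
Outside: 1240 → excluded.
Retained (n=11): Σ = 3992, mean = 3992/11 = 362.909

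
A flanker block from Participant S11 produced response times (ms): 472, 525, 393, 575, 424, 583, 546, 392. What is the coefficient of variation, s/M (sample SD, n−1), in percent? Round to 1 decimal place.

n = 8, Σ = 3910, M = 488.7500
Σ(x−M)² = 43915.500; s = √(43915.500/7) = 79.2063
CV = 79.2063 / 488.7500 = 0.16206 = 16.206%

16.2%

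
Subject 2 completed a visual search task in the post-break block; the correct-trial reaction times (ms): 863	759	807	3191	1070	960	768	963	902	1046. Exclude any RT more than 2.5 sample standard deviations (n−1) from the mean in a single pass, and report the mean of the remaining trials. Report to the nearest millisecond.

904 ms

n = 10, ΣRT = 11329, M = 1132.900
Σ(x−M)² = 4811368.90; s = √(4811368.90/9) = 731.161
Cutoffs: 1132.900 ± 2.5·731.161 → [-695.0, 2960.8]
Outside: 3191 → excluded.
Retained (n=9): Σ = 8138, mean = 8138/9 = 904.222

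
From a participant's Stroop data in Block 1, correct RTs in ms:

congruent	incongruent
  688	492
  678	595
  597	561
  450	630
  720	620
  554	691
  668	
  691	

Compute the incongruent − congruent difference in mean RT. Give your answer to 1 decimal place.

-32.6 ms

M(congruent) = 5046/8 = 630.750
M(incongruent) = 3589/6 = 598.167
Difference = 598.167 − 630.750 = -32.583 ms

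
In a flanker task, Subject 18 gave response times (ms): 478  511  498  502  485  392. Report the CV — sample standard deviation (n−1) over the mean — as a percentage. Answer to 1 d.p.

9.1%

n = 6, Σ = 2866, M = 477.6667
Σ(x−M)² = 9509.333; s = √(9509.333/5) = 43.6104
CV = 43.6104 / 477.6667 = 0.09130 = 9.130%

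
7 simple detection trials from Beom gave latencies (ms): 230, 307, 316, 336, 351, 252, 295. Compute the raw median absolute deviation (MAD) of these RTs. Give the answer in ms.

29 ms

Sorted: 230, 252, 295, 307, 316, 336, 351 → median = 307
|x − 307|: 77, 0, 9, 29, 44, 55, 12
Sorted deviations: 0, 9, 12, 29, 44, 55, 77 → MAD = 29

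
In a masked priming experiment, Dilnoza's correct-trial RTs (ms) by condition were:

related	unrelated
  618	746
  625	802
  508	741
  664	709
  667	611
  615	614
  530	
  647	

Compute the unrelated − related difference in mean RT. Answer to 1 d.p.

94.6 ms

M(related) = 4874/8 = 609.250
M(unrelated) = 4223/6 = 703.833
Difference = 703.833 − 609.250 = 94.583 ms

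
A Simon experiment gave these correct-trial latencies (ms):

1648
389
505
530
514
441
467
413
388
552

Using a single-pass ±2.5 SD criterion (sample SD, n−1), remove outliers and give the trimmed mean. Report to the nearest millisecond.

467 ms

n = 10, ΣRT = 5847, M = 584.700
Σ(x−M)² = 1286992.10; s = √(1286992.10/9) = 378.152
Cutoffs: 584.700 ± 2.5·378.152 → [-360.7, 1530.1]
Outside: 1648 → excluded.
Retained (n=9): Σ = 4199, mean = 4199/9 = 466.556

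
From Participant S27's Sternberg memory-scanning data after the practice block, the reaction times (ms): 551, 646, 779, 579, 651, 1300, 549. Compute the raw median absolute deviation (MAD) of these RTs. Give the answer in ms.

Sorted: 549, 551, 579, 646, 651, 779, 1300 → median = 646
|x − 646|: 95, 0, 133, 67, 5, 654, 97
Sorted deviations: 0, 5, 67, 95, 97, 133, 654 → MAD = 95

95 ms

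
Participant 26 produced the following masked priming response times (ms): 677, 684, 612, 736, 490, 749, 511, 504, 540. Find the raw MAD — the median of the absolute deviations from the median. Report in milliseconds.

101 ms

Sorted: 490, 504, 511, 540, 612, 677, 684, 736, 749 → median = 612
|x − 612|: 65, 72, 0, 124, 122, 137, 101, 108, 72
Sorted deviations: 0, 65, 72, 72, 101, 108, 122, 124, 137 → MAD = 101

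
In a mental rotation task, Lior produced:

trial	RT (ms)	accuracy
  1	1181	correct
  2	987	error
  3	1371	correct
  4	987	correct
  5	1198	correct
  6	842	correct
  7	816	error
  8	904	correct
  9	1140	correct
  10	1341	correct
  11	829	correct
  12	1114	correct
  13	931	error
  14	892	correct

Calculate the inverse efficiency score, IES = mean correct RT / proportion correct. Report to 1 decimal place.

Correct trials (n=11): 1181, 1371, 987, 1198, 842, 904, 1140, 1341, 829, 1114, 892
Mean correct RT = 11799/11 = 1072.6364 ms
Proportion correct = 11/14
IES = 1072.6364 / (11/14) = 1365.174 ms

1365.2 ms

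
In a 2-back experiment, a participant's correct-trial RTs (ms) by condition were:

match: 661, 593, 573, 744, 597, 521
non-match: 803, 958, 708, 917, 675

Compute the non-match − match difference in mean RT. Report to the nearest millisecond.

M(match) = 3689/6 = 614.833
M(non-match) = 4061/5 = 812.200
Difference = 812.200 − 614.833 = 197.367 ms

197 ms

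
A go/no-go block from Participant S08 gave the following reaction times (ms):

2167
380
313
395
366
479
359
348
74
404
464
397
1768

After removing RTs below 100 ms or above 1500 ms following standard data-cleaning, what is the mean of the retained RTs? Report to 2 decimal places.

390.50 ms

Excluded: 74, 1768, 2167
Retained (n=10): Σ = 3905
Mean = 3905/10 = 390.5000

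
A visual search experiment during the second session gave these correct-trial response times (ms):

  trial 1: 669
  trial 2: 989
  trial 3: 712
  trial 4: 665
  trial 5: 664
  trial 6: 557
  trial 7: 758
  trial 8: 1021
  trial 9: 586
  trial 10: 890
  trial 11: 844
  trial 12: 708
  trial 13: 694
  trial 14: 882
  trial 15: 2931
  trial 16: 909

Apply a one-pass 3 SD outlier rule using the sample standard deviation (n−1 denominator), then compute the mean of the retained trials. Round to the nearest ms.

770 ms

n = 16, ΣRT = 14479, M = 904.938
Σ(x−M)² = 4666108.94; s = √(4666108.94/15) = 557.740
Cutoffs: 904.938 ± 3·557.740 → [-768.3, 2578.2]
Outside: 2931 → excluded.
Retained (n=15): Σ = 11548, mean = 11548/15 = 769.867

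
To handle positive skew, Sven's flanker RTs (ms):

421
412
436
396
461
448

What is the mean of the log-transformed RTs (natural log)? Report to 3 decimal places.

ln(RT): 6.0426, 6.0210, 6.0776, 5.9814, 6.1334, 6.1048
Σ ln(RT) = 36.3609
Mean = 36.3609/6 = 6.06015

6.060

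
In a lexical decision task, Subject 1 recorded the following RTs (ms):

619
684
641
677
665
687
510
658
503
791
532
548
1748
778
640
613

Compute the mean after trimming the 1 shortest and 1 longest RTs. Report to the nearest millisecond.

646 ms

Sorted: 503, 510, 532, 548, 613, 619, 640, 641, 658, 665, 677, 684, 687, 778, 791, 1748
Drop lowest 1 (503) and highest 1 (1748)
Remaining (n=14): Σ = 9043, mean = 9043/14 = 645.929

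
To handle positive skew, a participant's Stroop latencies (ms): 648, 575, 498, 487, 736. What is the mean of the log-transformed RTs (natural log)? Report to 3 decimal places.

ln(RT): 6.4739, 6.3544, 6.2106, 6.1883, 6.6012
Σ ln(RT) = 31.8284
Mean = 31.8284/5 = 6.36567

6.366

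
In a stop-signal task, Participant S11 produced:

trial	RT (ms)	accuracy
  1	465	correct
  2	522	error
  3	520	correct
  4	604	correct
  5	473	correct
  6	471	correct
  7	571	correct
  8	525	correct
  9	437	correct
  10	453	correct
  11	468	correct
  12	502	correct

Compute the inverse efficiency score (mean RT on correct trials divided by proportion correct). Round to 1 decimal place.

Correct trials (n=11): 465, 520, 604, 473, 471, 571, 525, 437, 453, 468, 502
Mean correct RT = 5489/11 = 499.0000 ms
Proportion correct = 11/12
IES = 499.0000 / (11/12) = 544.364 ms

544.4 ms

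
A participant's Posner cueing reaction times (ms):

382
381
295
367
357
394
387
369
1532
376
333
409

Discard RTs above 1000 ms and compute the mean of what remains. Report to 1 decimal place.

Excluded: 1532
Retained (n=11): Σ = 4050
Mean = 4050/11 = 368.1818

368.2 ms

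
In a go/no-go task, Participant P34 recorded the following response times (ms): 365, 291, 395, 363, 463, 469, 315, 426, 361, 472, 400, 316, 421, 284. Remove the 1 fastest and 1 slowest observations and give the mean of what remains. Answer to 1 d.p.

Sorted: 284, 291, 315, 316, 361, 363, 365, 395, 400, 421, 426, 463, 469, 472
Drop lowest 1 (284) and highest 1 (472)
Remaining (n=12): Σ = 4585, mean = 4585/12 = 382.083

382.1 ms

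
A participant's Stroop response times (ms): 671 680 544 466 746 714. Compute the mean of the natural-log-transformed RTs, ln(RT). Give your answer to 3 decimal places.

ln(RT): 6.5088, 6.5221, 6.2989, 6.1442, 6.6147, 6.5709
Σ ln(RT) = 38.6596
Mean = 38.6596/6 = 6.44327

6.443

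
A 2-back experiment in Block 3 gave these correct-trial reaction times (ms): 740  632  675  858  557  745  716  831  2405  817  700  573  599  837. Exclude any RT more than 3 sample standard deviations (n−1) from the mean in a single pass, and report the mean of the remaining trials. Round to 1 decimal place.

713.8 ms

n = 14, ΣRT = 11685, M = 834.643
Σ(x−M)² = 2783715.21; s = √(2783715.21/13) = 462.744
Cutoffs: 834.643 ± 3·462.744 → [-553.6, 2222.9]
Outside: 2405 → excluded.
Retained (n=13): Σ = 9280, mean = 9280/13 = 713.846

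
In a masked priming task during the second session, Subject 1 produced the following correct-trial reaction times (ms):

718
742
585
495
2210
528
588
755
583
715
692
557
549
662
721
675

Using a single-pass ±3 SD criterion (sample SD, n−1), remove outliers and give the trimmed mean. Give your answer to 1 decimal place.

637.7 ms

n = 16, ΣRT = 11775, M = 735.938
Σ(x−M)² = 2421664.94; s = √(2421664.94/15) = 401.801
Cutoffs: 735.938 ± 3·401.801 → [-469.5, 1941.3]
Outside: 2210 → excluded.
Retained (n=15): Σ = 9565, mean = 9565/15 = 637.667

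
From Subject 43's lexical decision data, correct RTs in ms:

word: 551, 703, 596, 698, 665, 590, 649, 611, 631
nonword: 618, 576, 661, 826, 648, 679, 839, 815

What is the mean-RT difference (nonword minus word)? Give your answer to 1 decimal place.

75.1 ms

M(word) = 5694/9 = 632.667
M(nonword) = 5662/8 = 707.750
Difference = 707.750 − 632.667 = 75.083 ms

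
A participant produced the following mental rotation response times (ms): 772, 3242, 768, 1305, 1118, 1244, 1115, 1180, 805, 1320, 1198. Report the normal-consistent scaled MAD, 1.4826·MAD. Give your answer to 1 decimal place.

185.3 ms

Sorted: 768, 772, 805, 1115, 1118, 1180, 1198, 1244, 1305, 1320, 3242 → median = 1180
|x − 1180| sorted: 0, 18, 62, 64, 65, 125, 140, 375, 408, 412, 2062 → MAD = 125
Robust SD ≈ 1.4826 × 125 = 185.325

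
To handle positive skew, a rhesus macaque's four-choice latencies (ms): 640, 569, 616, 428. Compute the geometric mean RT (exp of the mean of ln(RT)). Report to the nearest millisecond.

ln(RT): 6.4615, 6.3439, 6.4232, 6.0591
Mean ln(RT) = 25.2877/4 = 6.32193
Geometric mean = exp(6.32193) = 556.65 ms

557 ms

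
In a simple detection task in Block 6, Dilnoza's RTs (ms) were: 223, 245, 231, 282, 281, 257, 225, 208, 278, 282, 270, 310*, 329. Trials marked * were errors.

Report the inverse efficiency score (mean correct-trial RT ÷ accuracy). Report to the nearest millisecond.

Correct trials (n=12): 223, 245, 231, 282, 281, 257, 225, 208, 278, 282, 270, 329
Mean correct RT = 3111/12 = 259.2500 ms
Proportion correct = 12/13
IES = 259.2500 / (12/13) = 280.854 ms

281 ms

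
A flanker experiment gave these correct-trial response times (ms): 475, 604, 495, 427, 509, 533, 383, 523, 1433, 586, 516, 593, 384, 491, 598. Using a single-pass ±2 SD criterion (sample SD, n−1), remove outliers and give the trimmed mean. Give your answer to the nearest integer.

n = 15, ΣRT = 8550, M = 570.000
Σ(x−M)² = 868614.00; s = √(868614.00/14) = 249.086
Cutoffs: 570.000 ± 2·249.086 → [71.8, 1068.2]
Outside: 1433 → excluded.
Retained (n=14): Σ = 7117, mean = 7117/14 = 508.357

508 ms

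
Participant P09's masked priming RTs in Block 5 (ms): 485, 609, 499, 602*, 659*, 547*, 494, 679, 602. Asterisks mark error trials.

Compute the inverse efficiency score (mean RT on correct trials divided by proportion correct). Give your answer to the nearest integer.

Correct trials (n=6): 485, 609, 499, 494, 679, 602
Mean correct RT = 3368/6 = 561.3333 ms
Proportion correct = 6/9
IES = 561.3333 / (6/9) = 842.000 ms

842 ms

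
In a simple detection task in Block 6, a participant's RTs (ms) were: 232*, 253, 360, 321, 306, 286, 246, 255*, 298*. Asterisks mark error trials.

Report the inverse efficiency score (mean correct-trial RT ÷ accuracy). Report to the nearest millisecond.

Correct trials (n=6): 253, 360, 321, 306, 286, 246
Mean correct RT = 1772/6 = 295.3333 ms
Proportion correct = 6/9
IES = 295.3333 / (6/9) = 443.000 ms

443 ms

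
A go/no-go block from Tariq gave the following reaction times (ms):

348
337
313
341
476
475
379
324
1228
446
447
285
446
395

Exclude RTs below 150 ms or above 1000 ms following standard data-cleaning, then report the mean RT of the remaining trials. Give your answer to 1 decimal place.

385.5 ms

Excluded: 1228
Retained (n=13): Σ = 5012
Mean = 5012/13 = 385.5385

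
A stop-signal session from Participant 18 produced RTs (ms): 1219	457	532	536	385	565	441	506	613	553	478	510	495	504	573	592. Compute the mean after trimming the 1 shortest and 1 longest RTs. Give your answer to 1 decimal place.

525.4 ms

Sorted: 385, 441, 457, 478, 495, 504, 506, 510, 532, 536, 553, 565, 573, 592, 613, 1219
Drop lowest 1 (385) and highest 1 (1219)
Remaining (n=14): Σ = 7355, mean = 7355/14 = 525.357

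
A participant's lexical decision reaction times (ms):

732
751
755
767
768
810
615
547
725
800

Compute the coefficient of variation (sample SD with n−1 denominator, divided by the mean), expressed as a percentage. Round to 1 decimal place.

11.4%

n = 10, Σ = 7270, M = 727.0000
Σ(x−M)² = 61832.000; s = √(61832.000/9) = 82.8868
CV = 82.8868 / 727.0000 = 0.11401 = 11.401%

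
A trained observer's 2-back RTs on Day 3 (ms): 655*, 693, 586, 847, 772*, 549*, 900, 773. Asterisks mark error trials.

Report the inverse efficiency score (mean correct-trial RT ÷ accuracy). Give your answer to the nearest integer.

Correct trials (n=5): 693, 586, 847, 900, 773
Mean correct RT = 3799/5 = 759.8000 ms
Proportion correct = 5/8
IES = 759.8000 / (5/8) = 1215.680 ms

1216 ms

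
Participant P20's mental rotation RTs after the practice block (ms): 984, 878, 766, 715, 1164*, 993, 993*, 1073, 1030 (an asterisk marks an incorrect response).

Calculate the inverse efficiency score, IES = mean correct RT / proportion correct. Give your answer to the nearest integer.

1183 ms

Correct trials (n=7): 984, 878, 766, 715, 993, 1073, 1030
Mean correct RT = 6439/7 = 919.8571 ms
Proportion correct = 7/9
IES = 919.8571 / (7/9) = 1182.673 ms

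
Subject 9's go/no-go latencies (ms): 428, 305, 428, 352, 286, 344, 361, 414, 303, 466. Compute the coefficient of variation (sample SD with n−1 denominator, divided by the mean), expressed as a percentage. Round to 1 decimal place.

16.8%

n = 10, Σ = 3687, M = 368.7000
Σ(x−M)² = 34714.100; s = √(34714.100/9) = 62.1057
CV = 62.1057 / 368.7000 = 0.16845 = 16.845%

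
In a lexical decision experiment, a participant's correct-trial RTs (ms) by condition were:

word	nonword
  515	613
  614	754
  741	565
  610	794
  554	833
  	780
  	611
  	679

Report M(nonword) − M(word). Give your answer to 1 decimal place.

M(word) = 3034/5 = 606.800
M(nonword) = 5629/8 = 703.625
Difference = 703.625 − 606.800 = 96.825 ms

96.8 ms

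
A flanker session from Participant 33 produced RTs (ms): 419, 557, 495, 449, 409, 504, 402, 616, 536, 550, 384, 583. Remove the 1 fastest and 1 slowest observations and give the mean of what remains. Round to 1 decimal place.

Sorted: 384, 402, 409, 419, 449, 495, 504, 536, 550, 557, 583, 616
Drop lowest 1 (384) and highest 1 (616)
Remaining (n=10): Σ = 4904, mean = 4904/10 = 490.400

490.4 ms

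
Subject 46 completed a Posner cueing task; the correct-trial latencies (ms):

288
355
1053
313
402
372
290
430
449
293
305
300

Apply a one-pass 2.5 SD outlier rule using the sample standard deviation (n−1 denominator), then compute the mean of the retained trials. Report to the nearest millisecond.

n = 12, ΣRT = 4850, M = 404.167
Σ(x−M)² = 495001.67; s = √(495001.67/11) = 212.132
Cutoffs: 404.167 ± 2.5·212.132 → [-126.2, 934.5]
Outside: 1053 → excluded.
Retained (n=11): Σ = 3797, mean = 3797/11 = 345.182

345 ms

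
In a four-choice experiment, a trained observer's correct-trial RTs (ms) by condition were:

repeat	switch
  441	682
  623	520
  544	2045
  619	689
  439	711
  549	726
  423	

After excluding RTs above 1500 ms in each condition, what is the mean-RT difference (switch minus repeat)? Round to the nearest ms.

switch: exclude 2045
M(repeat) = 3638/7 = 519.714
M(switch) = 3328/5 = 665.600
Difference = 665.600 − 519.714 = 145.886 ms

146 ms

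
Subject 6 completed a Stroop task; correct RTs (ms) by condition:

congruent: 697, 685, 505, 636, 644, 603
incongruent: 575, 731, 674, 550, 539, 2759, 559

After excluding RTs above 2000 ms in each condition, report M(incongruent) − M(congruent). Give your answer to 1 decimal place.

incongruent: exclude 2759
M(congruent) = 3770/6 = 628.333
M(incongruent) = 3628/6 = 604.667
Difference = 604.667 − 628.333 = -23.667 ms

-23.7 ms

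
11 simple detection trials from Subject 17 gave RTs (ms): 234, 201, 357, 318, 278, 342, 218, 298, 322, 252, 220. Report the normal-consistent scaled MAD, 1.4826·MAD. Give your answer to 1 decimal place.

Sorted: 201, 218, 220, 234, 252, 278, 298, 318, 322, 342, 357 → median = 278
|x − 278| sorted: 0, 20, 26, 40, 44, 44, 58, 60, 64, 77, 79 → MAD = 44
Robust SD ≈ 1.4826 × 44 = 65.234

65.2 ms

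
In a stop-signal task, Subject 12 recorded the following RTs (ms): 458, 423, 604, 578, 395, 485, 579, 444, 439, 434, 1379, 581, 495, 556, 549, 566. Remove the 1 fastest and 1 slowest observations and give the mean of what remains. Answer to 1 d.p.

513.6 ms

Sorted: 395, 423, 434, 439, 444, 458, 485, 495, 549, 556, 566, 578, 579, 581, 604, 1379
Drop lowest 1 (395) and highest 1 (1379)
Remaining (n=14): Σ = 7191, mean = 7191/14 = 513.643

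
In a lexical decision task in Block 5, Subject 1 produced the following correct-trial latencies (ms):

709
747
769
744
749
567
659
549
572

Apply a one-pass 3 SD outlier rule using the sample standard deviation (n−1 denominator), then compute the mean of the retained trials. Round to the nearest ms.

n = 9, ΣRT = 6065, M = 673.889
Σ(x−M)² = 63806.89; s = √(63806.89/8) = 89.308
Cutoffs: 673.889 ± 3·89.308 → [406.0, 941.8]
No RTs fall outside the cutoffs; all 9 retained. Mean = 6065/9 = 673.889

674 ms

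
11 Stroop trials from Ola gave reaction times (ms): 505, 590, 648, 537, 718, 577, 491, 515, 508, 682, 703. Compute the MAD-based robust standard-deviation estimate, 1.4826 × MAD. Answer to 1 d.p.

105.3 ms

Sorted: 491, 505, 508, 515, 537, 577, 590, 648, 682, 703, 718 → median = 577
|x − 577| sorted: 0, 13, 40, 62, 69, 71, 72, 86, 105, 126, 141 → MAD = 71
Robust SD ≈ 1.4826 × 71 = 105.265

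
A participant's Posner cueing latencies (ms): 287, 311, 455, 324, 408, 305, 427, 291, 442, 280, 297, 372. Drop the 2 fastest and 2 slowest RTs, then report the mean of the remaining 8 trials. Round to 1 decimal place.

341.9 ms

Sorted: 280, 287, 291, 297, 305, 311, 324, 372, 408, 427, 442, 455
Drop lowest 2 (280, 287) and highest 2 (442, 455)
Remaining (n=8): Σ = 2735, mean = 2735/8 = 341.875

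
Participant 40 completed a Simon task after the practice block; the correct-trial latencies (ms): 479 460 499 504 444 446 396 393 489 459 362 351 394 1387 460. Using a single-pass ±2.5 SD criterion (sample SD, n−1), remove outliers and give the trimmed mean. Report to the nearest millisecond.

438 ms

n = 15, ΣRT = 7523, M = 501.533
Σ(x−M)² = 872991.73; s = √(872991.73/14) = 249.713
Cutoffs: 501.533 ± 2.5·249.713 → [-122.7, 1125.8]
Outside: 1387 → excluded.
Retained (n=14): Σ = 6136, mean = 6136/14 = 438.286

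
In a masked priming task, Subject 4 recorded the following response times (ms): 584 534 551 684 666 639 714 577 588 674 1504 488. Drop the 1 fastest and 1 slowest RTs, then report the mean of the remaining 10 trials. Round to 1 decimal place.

Sorted: 488, 534, 551, 577, 584, 588, 639, 666, 674, 684, 714, 1504
Drop lowest 1 (488) and highest 1 (1504)
Remaining (n=10): Σ = 6211, mean = 6211/10 = 621.100

621.1 ms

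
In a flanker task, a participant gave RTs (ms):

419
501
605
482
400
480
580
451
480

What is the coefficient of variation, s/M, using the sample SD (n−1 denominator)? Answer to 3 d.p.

n = 9, Σ = 4398, M = 488.6667
Σ(x−M)² = 36356.000; s = √(36356.000/8) = 67.4129
CV = 67.4129 / 488.6667 = 0.13795

0.138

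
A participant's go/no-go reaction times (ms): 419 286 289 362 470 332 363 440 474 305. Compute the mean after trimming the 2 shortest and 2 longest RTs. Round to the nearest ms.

Sorted: 286, 289, 305, 332, 362, 363, 419, 440, 470, 474
Drop lowest 2 (286, 289) and highest 2 (470, 474)
Remaining (n=6): Σ = 2221, mean = 2221/6 = 370.167

370 ms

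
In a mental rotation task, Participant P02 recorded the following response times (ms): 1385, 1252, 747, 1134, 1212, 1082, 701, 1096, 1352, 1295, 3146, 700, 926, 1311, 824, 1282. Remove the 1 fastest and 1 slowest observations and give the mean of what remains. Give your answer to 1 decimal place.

Sorted: 700, 701, 747, 824, 926, 1082, 1096, 1134, 1212, 1252, 1282, 1295, 1311, 1352, 1385, 3146
Drop lowest 1 (700) and highest 1 (3146)
Remaining (n=14): Σ = 15599, mean = 15599/14 = 1114.214

1114.2 ms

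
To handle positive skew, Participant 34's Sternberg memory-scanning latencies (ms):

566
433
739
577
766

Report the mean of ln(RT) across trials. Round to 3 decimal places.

ln(RT): 6.3386, 6.0707, 6.6053, 6.3578, 6.6412
Σ ln(RT) = 32.0137
Mean = 32.0137/5 = 6.40273

6.403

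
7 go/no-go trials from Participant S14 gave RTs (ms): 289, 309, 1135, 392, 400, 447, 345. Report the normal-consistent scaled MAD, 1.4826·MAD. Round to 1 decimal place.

Sorted: 289, 309, 345, 392, 400, 447, 1135 → median = 392
|x − 392| sorted: 0, 8, 47, 55, 83, 103, 743 → MAD = 55
Robust SD ≈ 1.4826 × 55 = 81.543

81.5 ms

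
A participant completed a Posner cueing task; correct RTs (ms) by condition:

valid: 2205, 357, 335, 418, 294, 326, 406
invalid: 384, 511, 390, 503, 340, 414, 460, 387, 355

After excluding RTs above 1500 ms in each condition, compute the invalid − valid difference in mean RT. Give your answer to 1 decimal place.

valid: exclude 2205
M(valid) = 2136/6 = 356.000
M(invalid) = 3744/9 = 416.000
Difference = 416.000 − 356.000 = 60.000 ms

60.0 ms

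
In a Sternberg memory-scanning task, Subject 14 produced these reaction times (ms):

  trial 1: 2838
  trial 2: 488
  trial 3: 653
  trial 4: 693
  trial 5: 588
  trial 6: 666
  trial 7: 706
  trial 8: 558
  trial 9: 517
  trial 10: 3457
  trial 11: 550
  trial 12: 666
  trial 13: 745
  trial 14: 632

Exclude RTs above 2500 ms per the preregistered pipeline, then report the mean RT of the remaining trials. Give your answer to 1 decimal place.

621.8 ms

Excluded: 2838, 3457
Retained (n=12): Σ = 7462
Mean = 7462/12 = 621.8333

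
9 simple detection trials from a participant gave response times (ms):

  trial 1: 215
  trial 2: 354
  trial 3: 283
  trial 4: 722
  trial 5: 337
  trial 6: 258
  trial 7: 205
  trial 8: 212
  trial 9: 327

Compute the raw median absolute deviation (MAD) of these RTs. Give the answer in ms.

68 ms

Sorted: 205, 212, 215, 258, 283, 327, 337, 354, 722 → median = 283
|x − 283|: 68, 71, 0, 439, 54, 25, 78, 71, 44
Sorted deviations: 0, 25, 44, 54, 68, 71, 71, 78, 439 → MAD = 68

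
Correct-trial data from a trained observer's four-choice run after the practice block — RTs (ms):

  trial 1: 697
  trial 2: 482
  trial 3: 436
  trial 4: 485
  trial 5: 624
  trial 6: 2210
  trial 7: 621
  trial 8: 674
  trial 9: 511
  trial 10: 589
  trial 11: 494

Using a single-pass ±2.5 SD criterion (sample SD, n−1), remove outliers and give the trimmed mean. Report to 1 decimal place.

n = 11, ΣRT = 7823, M = 711.182
Σ(x−M)² = 2545349.64; s = √(2545349.64/10) = 504.515
Cutoffs: 711.182 ± 2.5·504.515 → [-550.1, 1972.5]
Outside: 2210 → excluded.
Retained (n=10): Σ = 5613, mean = 5613/10 = 561.300

561.3 ms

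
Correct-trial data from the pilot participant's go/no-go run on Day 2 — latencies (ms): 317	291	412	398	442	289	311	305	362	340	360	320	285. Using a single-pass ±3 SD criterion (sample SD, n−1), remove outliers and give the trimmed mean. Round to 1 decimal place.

n = 13, ΣRT = 4432, M = 340.923
Σ(x−M)² = 30846.92; s = √(30846.92/12) = 50.701
Cutoffs: 340.923 ± 3·50.701 → [188.8, 493.0]
No RTs fall outside the cutoffs; all 13 retained. Mean = 4432/13 = 340.923

340.9 ms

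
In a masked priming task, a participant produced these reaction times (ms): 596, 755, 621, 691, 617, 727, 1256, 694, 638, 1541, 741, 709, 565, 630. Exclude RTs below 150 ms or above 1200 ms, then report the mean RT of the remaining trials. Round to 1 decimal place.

Excluded: 1256, 1541
Retained (n=12): Σ = 7984
Mean = 7984/12 = 665.3333

665.3 ms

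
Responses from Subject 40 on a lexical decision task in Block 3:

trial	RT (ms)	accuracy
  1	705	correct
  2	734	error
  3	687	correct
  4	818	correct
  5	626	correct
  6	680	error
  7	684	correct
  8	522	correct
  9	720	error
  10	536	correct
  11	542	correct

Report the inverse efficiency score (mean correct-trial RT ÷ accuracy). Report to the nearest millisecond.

Correct trials (n=8): 705, 687, 818, 626, 684, 522, 536, 542
Mean correct RT = 5120/8 = 640.0000 ms
Proportion correct = 8/11
IES = 640.0000 / (8/11) = 880.000 ms

880 ms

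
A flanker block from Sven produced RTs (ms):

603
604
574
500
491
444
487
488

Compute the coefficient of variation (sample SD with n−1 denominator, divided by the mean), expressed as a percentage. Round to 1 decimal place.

11.6%

n = 8, Σ = 4191, M = 523.8750
Σ(x−M)² = 25870.875; s = √(25870.875/7) = 60.7934
CV = 60.7934 / 523.8750 = 0.11605 = 11.605%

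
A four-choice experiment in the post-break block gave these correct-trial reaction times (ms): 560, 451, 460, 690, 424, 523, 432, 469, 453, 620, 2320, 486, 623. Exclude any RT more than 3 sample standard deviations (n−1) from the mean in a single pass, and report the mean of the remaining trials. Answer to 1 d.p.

515.9 ms

n = 13, ΣRT = 8511, M = 654.692
Σ(x−M)² = 3088838.77; s = √(3088838.77/12) = 507.349
Cutoffs: 654.692 ± 3·507.349 → [-867.4, 2176.7]
Outside: 2320 → excluded.
Retained (n=12): Σ = 6191, mean = 6191/12 = 515.917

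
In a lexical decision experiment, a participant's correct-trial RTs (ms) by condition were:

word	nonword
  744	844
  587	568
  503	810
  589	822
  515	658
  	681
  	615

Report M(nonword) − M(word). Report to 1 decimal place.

126.4 ms

M(word) = 2938/5 = 587.600
M(nonword) = 4998/7 = 714.000
Difference = 714.000 − 587.600 = 126.400 ms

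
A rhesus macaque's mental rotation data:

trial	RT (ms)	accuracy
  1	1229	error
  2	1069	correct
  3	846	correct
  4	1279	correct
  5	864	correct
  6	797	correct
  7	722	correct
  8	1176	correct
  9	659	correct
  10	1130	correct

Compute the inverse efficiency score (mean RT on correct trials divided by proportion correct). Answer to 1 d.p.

1054.6 ms

Correct trials (n=9): 1069, 846, 1279, 864, 797, 722, 1176, 659, 1130
Mean correct RT = 8542/9 = 949.1111 ms
Proportion correct = 9/10
IES = 949.1111 / (9/10) = 1054.568 ms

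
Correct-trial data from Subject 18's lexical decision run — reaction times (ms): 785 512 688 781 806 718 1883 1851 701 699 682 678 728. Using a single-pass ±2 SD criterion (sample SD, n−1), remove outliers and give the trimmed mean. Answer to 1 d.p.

707.1 ms

n = 13, ΣRT = 11512, M = 885.538
Σ(x−M)² = 2339199.23; s = √(2339199.23/12) = 441.512
Cutoffs: 885.538 ± 2·441.512 → [2.5, 1768.6]
Outside: 1851, 1883 → excluded.
Retained (n=11): Σ = 7778, mean = 7778/11 = 707.091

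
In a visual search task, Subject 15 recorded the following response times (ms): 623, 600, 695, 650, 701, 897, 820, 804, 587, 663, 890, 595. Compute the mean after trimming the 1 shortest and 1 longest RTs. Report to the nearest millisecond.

704 ms

Sorted: 587, 595, 600, 623, 650, 663, 695, 701, 804, 820, 890, 897
Drop lowest 1 (587) and highest 1 (897)
Remaining (n=10): Σ = 7041, mean = 7041/10 = 704.100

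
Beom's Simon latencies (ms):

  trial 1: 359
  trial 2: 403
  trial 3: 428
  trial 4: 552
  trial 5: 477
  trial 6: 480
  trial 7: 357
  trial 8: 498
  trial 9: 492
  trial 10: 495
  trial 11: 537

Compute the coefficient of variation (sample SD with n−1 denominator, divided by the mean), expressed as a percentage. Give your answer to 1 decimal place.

14.3%

n = 11, Σ = 5078, M = 461.6364
Σ(x−M)² = 43828.545; s = √(43828.545/10) = 66.2031
CV = 66.2031 / 461.6364 = 0.14341 = 14.341%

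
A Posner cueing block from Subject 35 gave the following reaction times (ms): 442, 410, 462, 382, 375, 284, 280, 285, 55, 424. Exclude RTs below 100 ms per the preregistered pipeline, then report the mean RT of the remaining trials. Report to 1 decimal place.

Excluded: 55
Retained (n=9): Σ = 3344
Mean = 3344/9 = 371.5556

371.6 ms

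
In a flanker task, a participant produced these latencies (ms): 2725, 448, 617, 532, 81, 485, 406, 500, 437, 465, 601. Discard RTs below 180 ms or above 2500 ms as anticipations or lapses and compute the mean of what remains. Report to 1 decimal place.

Excluded: 81, 2725
Retained (n=9): Σ = 4491
Mean = 4491/9 = 499.0000

499.0 ms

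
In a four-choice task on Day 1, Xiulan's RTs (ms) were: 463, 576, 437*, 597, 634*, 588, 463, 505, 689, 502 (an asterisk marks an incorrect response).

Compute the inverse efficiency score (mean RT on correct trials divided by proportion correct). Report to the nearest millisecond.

685 ms

Correct trials (n=8): 463, 576, 597, 588, 463, 505, 689, 502
Mean correct RT = 4383/8 = 547.8750 ms
Proportion correct = 8/10
IES = 547.8750 / (8/10) = 684.844 ms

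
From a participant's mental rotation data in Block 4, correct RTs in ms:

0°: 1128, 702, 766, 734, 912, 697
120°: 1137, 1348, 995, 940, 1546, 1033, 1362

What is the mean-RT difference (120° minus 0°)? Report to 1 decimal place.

371.3 ms

M(0°) = 4939/6 = 823.167
M(120°) = 8361/7 = 1194.429
Difference = 1194.429 − 823.167 = 371.262 ms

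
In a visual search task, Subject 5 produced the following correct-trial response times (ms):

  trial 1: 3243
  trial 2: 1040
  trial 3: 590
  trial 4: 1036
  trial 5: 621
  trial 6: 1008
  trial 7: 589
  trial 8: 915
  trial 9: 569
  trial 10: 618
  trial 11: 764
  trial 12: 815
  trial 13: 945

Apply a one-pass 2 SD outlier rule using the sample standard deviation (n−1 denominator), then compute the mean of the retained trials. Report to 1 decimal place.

792.5 ms

n = 13, ΣRT = 12753, M = 981.000
Σ(x−M)² = 5941834.00; s = √(5941834.00/12) = 703.671
Cutoffs: 981.000 ± 2·703.671 → [-426.3, 2388.3]
Outside: 3243 → excluded.
Retained (n=12): Σ = 9510, mean = 9510/12 = 792.500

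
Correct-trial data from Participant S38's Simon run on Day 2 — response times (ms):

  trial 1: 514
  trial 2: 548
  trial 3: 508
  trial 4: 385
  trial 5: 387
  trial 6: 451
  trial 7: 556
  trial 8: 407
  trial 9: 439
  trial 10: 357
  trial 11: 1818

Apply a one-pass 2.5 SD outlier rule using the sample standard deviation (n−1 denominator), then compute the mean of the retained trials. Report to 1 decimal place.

n = 11, ΣRT = 6370, M = 579.091
Σ(x−M)² = 1735228.91; s = √(1735228.91/10) = 416.561
Cutoffs: 579.091 ± 2.5·416.561 → [-462.3, 1620.5]
Outside: 1818 → excluded.
Retained (n=10): Σ = 4552, mean = 4552/10 = 455.200

455.2 ms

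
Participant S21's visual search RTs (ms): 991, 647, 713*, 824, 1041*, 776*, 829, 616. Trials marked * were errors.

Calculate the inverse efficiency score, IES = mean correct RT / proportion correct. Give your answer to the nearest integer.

Correct trials (n=5): 991, 647, 824, 829, 616
Mean correct RT = 3907/5 = 781.4000 ms
Proportion correct = 5/8
IES = 781.4000 / (5/8) = 1250.240 ms

1250 ms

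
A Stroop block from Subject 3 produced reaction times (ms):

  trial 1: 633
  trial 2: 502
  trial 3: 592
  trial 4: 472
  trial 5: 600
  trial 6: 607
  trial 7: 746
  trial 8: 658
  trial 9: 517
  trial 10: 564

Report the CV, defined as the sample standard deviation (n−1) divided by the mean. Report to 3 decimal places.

n = 10, Σ = 5891, M = 589.1000
Σ(x−M)² = 58866.900; s = √(58866.900/9) = 80.8750
CV = 80.8750 / 589.1000 = 0.13729

0.137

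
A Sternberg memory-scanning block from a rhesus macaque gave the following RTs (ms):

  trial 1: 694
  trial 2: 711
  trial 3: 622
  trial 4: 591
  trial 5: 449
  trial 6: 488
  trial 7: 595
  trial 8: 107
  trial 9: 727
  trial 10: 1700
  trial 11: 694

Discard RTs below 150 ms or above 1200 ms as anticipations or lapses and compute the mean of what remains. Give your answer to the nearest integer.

619 ms

Excluded: 107, 1700
Retained (n=9): Σ = 5571
Mean = 5571/9 = 619.0000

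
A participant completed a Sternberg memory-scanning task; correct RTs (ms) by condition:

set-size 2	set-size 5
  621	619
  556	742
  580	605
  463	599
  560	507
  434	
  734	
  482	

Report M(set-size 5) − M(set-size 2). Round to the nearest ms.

61 ms

M(set-size 2) = 4430/8 = 553.750
M(set-size 5) = 3072/5 = 614.400
Difference = 614.400 − 553.750 = 60.650 ms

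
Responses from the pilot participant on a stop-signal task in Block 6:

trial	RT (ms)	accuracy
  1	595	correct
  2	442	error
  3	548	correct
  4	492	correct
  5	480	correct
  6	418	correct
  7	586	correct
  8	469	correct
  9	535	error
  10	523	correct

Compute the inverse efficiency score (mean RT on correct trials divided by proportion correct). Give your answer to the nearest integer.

Correct trials (n=8): 595, 548, 492, 480, 418, 586, 469, 523
Mean correct RT = 4111/8 = 513.8750 ms
Proportion correct = 8/10
IES = 513.8750 / (8/10) = 642.344 ms

642 ms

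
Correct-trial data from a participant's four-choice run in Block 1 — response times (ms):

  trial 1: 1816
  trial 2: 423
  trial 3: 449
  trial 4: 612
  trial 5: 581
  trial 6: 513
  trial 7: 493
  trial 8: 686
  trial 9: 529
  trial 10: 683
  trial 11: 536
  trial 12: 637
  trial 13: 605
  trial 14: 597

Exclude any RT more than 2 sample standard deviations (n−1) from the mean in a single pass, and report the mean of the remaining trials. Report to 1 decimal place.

564.9 ms

n = 14, ΣRT = 9160, M = 654.286
Σ(x−M)² = 1535876.86; s = √(1535876.86/13) = 343.721
Cutoffs: 654.286 ± 2·343.721 → [-33.2, 1341.7]
Outside: 1816 → excluded.
Retained (n=13): Σ = 7344, mean = 7344/13 = 564.923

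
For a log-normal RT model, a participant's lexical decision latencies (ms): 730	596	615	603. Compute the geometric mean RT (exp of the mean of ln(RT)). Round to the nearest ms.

ln(RT): 6.5930, 6.3902, 6.4216, 6.4019
Mean ln(RT) = 25.8068/4 = 6.45171
Geometric mean = exp(6.45171) = 633.78 ms

634 ms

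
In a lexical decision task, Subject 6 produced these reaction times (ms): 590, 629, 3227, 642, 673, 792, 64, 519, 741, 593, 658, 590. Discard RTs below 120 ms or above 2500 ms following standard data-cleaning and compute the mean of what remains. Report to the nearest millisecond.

643 ms

Excluded: 64, 3227
Retained (n=10): Σ = 6427
Mean = 6427/10 = 642.7000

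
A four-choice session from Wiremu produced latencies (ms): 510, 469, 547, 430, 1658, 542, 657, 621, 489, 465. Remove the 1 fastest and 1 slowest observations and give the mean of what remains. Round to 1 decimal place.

537.5 ms

Sorted: 430, 465, 469, 489, 510, 542, 547, 621, 657, 1658
Drop lowest 1 (430) and highest 1 (1658)
Remaining (n=8): Σ = 4300, mean = 4300/8 = 537.500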